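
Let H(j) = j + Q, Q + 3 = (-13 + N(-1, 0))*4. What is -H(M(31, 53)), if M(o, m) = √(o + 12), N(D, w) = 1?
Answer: 51 - √43 ≈ 44.443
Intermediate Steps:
M(o, m) = √(12 + o)
Q = -51 (Q = -3 + (-13 + 1)*4 = -3 - 12*4 = -3 - 48 = -51)
H(j) = -51 + j (H(j) = j - 51 = -51 + j)
-H(M(31, 53)) = -(-51 + √(12 + 31)) = -(-51 + √43) = 51 - √43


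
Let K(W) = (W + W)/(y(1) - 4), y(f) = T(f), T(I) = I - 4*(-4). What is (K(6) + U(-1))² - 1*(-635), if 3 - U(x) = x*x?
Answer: 108759/169 ≈ 643.54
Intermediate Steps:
T(I) = 16 + I (T(I) = I + 16 = 16 + I)
y(f) = 16 + f
K(W) = 2*W/13 (K(W) = (W + W)/((16 + 1) - 4) = (2*W)/(17 - 4) = (2*W)/13 = (2*W)*(1/13) = 2*W/13)
U(x) = 3 - x² (U(x) = 3 - x*x = 3 - x²)
(K(6) + U(-1))² - 1*(-635) = ((2/13)*6 + (3 - 1*(-1)²))² - 1*(-635) = (12/13 + (3 - 1*1))² + 635 = (12/13 + (3 - 1))² + 635 = (12/13 + 2)² + 635 = (38/13)² + 635 = 1444/169 + 635 = 108759/169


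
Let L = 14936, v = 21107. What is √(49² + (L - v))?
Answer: I*√3770 ≈ 61.4*I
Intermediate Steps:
√(49² + (L - v)) = √(49² + (14936 - 1*21107)) = √(2401 + (14936 - 21107)) = √(2401 - 6171) = √(-3770) = I*√3770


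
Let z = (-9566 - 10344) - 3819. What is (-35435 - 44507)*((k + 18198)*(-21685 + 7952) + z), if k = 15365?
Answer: 36848817864336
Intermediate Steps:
z = -23729 (z = -19910 - 3819 = -23729)
(-35435 - 44507)*((k + 18198)*(-21685 + 7952) + z) = (-35435 - 44507)*((15365 + 18198)*(-21685 + 7952) - 23729) = -79942*(33563*(-13733) - 23729) = -79942*(-460920679 - 23729) = -79942*(-460944408) = 36848817864336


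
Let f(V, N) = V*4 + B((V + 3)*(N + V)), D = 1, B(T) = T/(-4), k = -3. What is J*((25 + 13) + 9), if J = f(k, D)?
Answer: -564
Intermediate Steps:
B(T) = -T/4 (B(T) = T*(-1/4) = -T/4)
f(V, N) = 4*V - (3 + V)*(N + V)/4 (f(V, N) = V*4 - (V + 3)*(N + V)/4 = 4*V - (3 + V)*(N + V)/4)
J = -12 (J = -3/4*1 - 1/4*(-3)**2 + (13/4)*(-3) - 1/4*1*(-3) = -3/4 - 1/4*9 - 39/4 + 3/4 = -3/4 - 9/4 - 39/4 + 3/4 = -12)
J*((25 + 13) + 9) = -12*((25 + 13) + 9) = -12*(38 + 9) = -12*47 = -564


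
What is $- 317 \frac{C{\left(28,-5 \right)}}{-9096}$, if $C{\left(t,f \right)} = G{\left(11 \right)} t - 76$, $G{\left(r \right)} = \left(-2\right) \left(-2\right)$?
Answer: $\frac{951}{758} \approx 1.2546$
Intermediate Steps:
$G{\left(r \right)} = 4$
$C{\left(t,f \right)} = -76 + 4 t$ ($C{\left(t,f \right)} = 4 t - 76 = -76 + 4 t$)
$- 317 \frac{C{\left(28,-5 \right)}}{-9096} = - 317 \frac{-76 + 4 \cdot 28}{-9096} = - 317 \left(-76 + 112\right) \left(- \frac{1}{9096}\right) = - 317 \cdot 36 \left(- \frac{1}{9096}\right) = \left(-317\right) \left(- \frac{3}{758}\right) = \frac{951}{758}$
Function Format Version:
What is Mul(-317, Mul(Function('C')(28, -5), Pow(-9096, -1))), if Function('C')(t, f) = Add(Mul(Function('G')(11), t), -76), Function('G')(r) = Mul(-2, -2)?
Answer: Rational(951, 758) ≈ 1.2546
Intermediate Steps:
Function('G')(r) = 4
Function('C')(t, f) = Add(-76, Mul(4, t)) (Function('C')(t, f) = Add(Mul(4, t), -76) = Add(-76, Mul(4, t)))
Mul(-317, Mul(Function('C')(28, -5), Pow(-9096, -1))) = Mul(-317, Mul(Add(-76, Mul(4, 28)), Pow(-9096, -1))) = Mul(-317, Mul(Add(-76, 112), Rational(-1, 9096))) = Mul(-317, Mul(36, Rational(-1, 9096))) = Mul(-317, Rational(-3, 758)) = Rational(951, 758)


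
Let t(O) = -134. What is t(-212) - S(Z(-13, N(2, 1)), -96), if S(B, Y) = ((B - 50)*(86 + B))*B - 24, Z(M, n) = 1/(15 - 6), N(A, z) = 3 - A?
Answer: 267785/729 ≈ 367.33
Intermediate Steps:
Z(M, n) = ⅑ (Z(M, n) = 1/9 = ⅑)
S(B, Y) = -24 + B*(-50 + B)*(86 + B) (S(B, Y) = ((-50 + B)*(86 + B))*B - 24 = B*(-50 + B)*(86 + B) - 24 = -24 + B*(-50 + B)*(86 + B))
t(-212) - S(Z(-13, N(2, 1)), -96) = -134 - (-24 + (⅑)³ - 4300*⅑ + 36*(⅑)²) = -134 - (-24 + 1/729 - 4300/9 + 36*(1/81)) = -134 - (-24 + 1/729 - 4300/9 + 4/9) = -134 - 1*(-365471/729) = -134 + 365471/729 = 267785/729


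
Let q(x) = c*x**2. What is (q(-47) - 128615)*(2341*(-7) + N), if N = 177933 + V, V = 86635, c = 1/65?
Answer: -2074238723646/65 ≈ -3.1911e+10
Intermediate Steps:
c = 1/65 ≈ 0.015385
q(x) = x**2/65
N = 264568 (N = 177933 + 86635 = 264568)
(q(-47) - 128615)*(2341*(-7) + N) = ((1/65)*(-47)**2 - 128615)*(2341*(-7) + 264568) = ((1/65)*2209 - 128615)*(-16387 + 264568) = (2209/65 - 128615)*248181 = -8357766/65*248181 = -2074238723646/65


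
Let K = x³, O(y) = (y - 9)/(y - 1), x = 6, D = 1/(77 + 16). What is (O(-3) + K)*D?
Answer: 73/31 ≈ 2.3548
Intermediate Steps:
D = 1/93 ≈ 0.010753
O(y) = (-9 + y)/(-1 + y)
K = 216 (K = 6³ = 216)
(O(-3) + K)*D = ((-9 - 3)/(-1 - 3) + 216)*(1/93) = (-12/(-4) + 216)*(1/93) = (-¼*(-12) + 216)*(1/93) = (3 + 216)*(1/93) = 219*(1/93) = 73/31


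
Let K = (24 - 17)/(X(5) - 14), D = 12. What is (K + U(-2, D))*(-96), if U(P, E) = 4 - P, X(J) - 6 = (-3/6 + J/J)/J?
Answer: -38784/79 ≈ -490.94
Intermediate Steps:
X(J) = 6 + 1/(2*J) (X(J) = 6 + (-3/6 + J/J)/J = 6 + (-3*⅙ + 1)/J = 6 + (-½ + 1)/J = 6 + 1/(2*J))
K = -70/79 (K = (24 - 17)/((6 + (½)/5) - 14) = 7/((6 + (½)*(⅕)) - 14) = 7/((6 + ⅒) - 14) = 7/(61/10 - 14) = 7/(-79/10) = 7*(-10/79) = -70/79 ≈ -0.88608)
(K + U(-2, D))*(-96) = (-70/79 + (4 - 1*(-2)))*(-96) = (-70/79 + (4 + 2))*(-96) = (-70/79 + 6)*(-96) = (404/79)*(-96) = -38784/79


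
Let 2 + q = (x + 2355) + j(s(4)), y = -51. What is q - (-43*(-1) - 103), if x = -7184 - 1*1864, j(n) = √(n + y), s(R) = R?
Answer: -6635 + I*√47 ≈ -6635.0 + 6.8557*I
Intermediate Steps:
j(n) = √(-51 + n) (j(n) = √(n - 51) = √(-51 + n))
x = -9048 (x = -7184 - 1864 = -9048)
q = -6695 + I*√47 (q = -2 + ((-9048 + 2355) + √(-51 + 4)) = -2 + (-6693 + √(-47)) = -2 + (-6693 + I*√47) = -6695 + I*√47 ≈ -6695.0 + 6.8557*I)
q - (-43*(-1) - 103) = (-6695 + I*√47) - (-43*(-1) - 103) = (-6695 + I*√47) - (43 - 103) = (-6695 + I*√47) - 1*(-60) = (-6695 + I*√47) + 60 = -6635 + I*√47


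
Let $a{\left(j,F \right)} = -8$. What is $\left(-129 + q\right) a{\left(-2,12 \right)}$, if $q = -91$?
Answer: $1760$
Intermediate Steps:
$\left(-129 + q\right) a{\left(-2,12 \right)} = \left(-129 - 91\right) \left(-8\right) = \left(-220\right) \left(-8\right) = 1760$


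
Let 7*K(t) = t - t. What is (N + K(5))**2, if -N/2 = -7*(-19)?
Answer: 70756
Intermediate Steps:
N = -266 (N = -(-14)*(-19) = -2*133 = -266)
K(t) = 0 (K(t) = (t - t)/7 = (1/7)*0 = 0)
(N + K(5))**2 = (-266 + 0)**2 = (-266)**2 = 70756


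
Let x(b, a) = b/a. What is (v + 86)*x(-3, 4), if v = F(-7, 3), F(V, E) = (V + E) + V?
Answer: -225/4 ≈ -56.250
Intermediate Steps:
F(V, E) = E + 2*V (F(V, E) = (E + V) + V = E + 2*V)
v = -11 (v = 3 + 2*(-7) = 3 - 14 = -11)
(v + 86)*x(-3, 4) = (-11 + 86)*(-3/4) = 75*(-3*¼) = 75*(-¾) = -225/4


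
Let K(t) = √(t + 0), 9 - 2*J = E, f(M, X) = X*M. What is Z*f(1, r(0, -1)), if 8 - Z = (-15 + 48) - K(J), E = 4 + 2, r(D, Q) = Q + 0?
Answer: 25 - √6/2 ≈ 23.775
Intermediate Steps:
r(D, Q) = Q
f(M, X) = M*X
E = 6
J = 3/2 (J = 9/2 - ½*6 = 9/2 - 3 = 3/2 ≈ 1.5000)
K(t) = √t
Z = -25 + √6/2 (Z = 8 - ((-15 + 48) - √(3/2)) = 8 - (33 - √6/2) = 8 + (-33 + √6/2) = -25 + √6/2 ≈ -23.775)
Z*f(1, r(0, -1)) = (-25 + √6/2)*(1*(-1)) = (-25 + √6/2)*(-1) = 25 - √6/2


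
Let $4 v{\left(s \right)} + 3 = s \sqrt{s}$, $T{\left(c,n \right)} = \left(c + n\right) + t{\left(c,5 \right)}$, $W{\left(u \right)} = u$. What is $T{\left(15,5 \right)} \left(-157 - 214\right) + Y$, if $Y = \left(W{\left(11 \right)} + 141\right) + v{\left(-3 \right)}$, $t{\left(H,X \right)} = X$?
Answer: $- \frac{36495}{4} - \frac{3 i \sqrt{3}}{4} \approx -9123.8 - 1.299 i$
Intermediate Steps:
$T{\left(c,n \right)} = 5 + c + n$ ($T{\left(c,n \right)} = \left(c + n\right) + 5 = 5 + c + n$)
$v{\left(s \right)} = - \frac{3}{4} + \frac{s^{\frac{3}{2}}}{4}$ ($v{\left(s \right)} = - \frac{3}{4} + \frac{s \sqrt{s}}{4} = - \frac{3}{4} + \frac{s^{\frac{3}{2}}}{4}$)
$Y = \frac{605}{4} - \frac{3 i \sqrt{3}}{4}$ ($Y = \left(11 + 141\right) - \left(\frac{3}{4} - \frac{\left(-3\right)^{\frac{3}{2}}}{4}\right) = 152 - \left(\frac{3}{4} - \frac{\left(-3\right) i \sqrt{3}}{4}\right) = 152 - \left(\frac{3}{4} + \frac{3 i \sqrt{3}}{4}\right) = \frac{605}{4} - \frac{3 i \sqrt{3}}{4} \approx 151.25 - 1.299 i$)
$T{\left(15,5 \right)} \left(-157 - 214\right) + Y = \left(5 + 15 + 5\right) \left(-157 - 214\right) + \left(\frac{605}{4} - \frac{3 i \sqrt{3}}{4}\right) = 25 \left(-371\right) + \left(\frac{605}{4} - \frac{3 i \sqrt{3}}{4}\right) = -9275 + \left(\frac{605}{4} - \frac{3 i \sqrt{3}}{4}\right) = - \frac{36495}{4} - \frac{3 i \sqrt{3}}{4}$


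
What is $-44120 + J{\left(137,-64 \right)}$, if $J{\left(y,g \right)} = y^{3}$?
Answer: $2527233$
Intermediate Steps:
$-44120 + J{\left(137,-64 \right)} = -44120 + 137^{3} = -44120 + 2571353 = 2527233$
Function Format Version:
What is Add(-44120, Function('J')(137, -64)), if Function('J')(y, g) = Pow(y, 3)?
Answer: 2527233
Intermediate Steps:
Add(-44120, Function('J')(137, -64)) = Add(-44120, Pow(137, 3)) = Add(-44120, 2571353) = 2527233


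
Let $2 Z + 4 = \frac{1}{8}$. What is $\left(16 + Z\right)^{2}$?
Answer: $\frac{50625}{256} \approx 197.75$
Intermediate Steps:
$Z = - \frac{31}{16}$ ($Z = -2 + \frac{1}{2 \cdot 8} = -2 + \frac{1}{2} \cdot \frac{1}{8} = -2 + \frac{1}{16} = - \frac{31}{16} \approx -1.9375$)
$\left(16 + Z\right)^{2} = \left(16 - \frac{31}{16}\right)^{2} = \left(\frac{225}{16}\right)^{2} = \frac{50625}{256}$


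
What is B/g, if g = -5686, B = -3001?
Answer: 3001/5686 ≈ 0.52779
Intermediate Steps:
B/g = -3001/(-5686) = -3001*(-1/5686) = 3001/5686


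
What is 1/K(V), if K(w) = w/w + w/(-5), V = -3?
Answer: 5/8 ≈ 0.62500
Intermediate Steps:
K(w) = 1 - w/5 (K(w) = 1 + w*(-⅕) = 1 - w/5)
1/K(V) = 1/(1 - ⅕*(-3)) = 1/(1 + ⅗) = 1/(8/5) = 5/8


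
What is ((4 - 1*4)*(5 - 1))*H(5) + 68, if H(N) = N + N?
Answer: 68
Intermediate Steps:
H(N) = 2*N
((4 - 1*4)*(5 - 1))*H(5) + 68 = ((4 - 1*4)*(5 - 1))*(2*5) + 68 = ((4 - 4)*4)*10 + 68 = (0*4)*10 + 68 = 0*10 + 68 = 0 + 68 = 68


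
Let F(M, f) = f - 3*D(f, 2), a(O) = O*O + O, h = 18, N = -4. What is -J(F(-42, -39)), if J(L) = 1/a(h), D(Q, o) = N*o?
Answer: -1/342 ≈ -0.0029240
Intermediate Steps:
D(Q, o) = -4*o
a(O) = O + O**2 (a(O) = O**2 + O = O + O**2)
F(M, f) = 24 + f (F(M, f) = f - (-12)*2 = f - 3*(-8) = f + 24 = 24 + f)
J(L) = 1/342 (J(L) = 1/(18*(1 + 18)) = 1/(18*19) = 1/342)
-J(F(-42, -39)) = -1*1/342 = -1/342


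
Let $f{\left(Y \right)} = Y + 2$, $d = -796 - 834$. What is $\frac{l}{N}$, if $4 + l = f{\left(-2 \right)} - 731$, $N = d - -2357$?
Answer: $- \frac{735}{727} \approx -1.011$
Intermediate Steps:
$d = -1630$
$f{\left(Y \right)} = 2 + Y$
$N = 727$ ($N = -1630 - -2357 = -1630 + 2357 = 727$)
$l = -735$ ($l = -4 + \left(\left(2 - 2\right) - 731\right) = -4 + \left(0 - 731\right) = -4 - 731 = -735$)
$\frac{l}{N} = - \frac{735}{727}$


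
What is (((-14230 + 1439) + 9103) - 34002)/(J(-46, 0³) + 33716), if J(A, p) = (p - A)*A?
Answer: -3769/3160 ≈ -1.1927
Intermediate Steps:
J(A, p) = A*(p - A)
(((-14230 + 1439) + 9103) - 34002)/(J(-46, 0³) + 33716) = (((-14230 + 1439) + 9103) - 34002)/(-46*(0³ - 1*(-46)) + 33716) = ((-12791 + 9103) - 34002)/(-46*(0 + 46) + 33716) = (-3688 - 34002)/(-46*46 + 33716) = -37690/(-2116 + 33716) = -37690/31600 = -37690*1/31600 = -3769/3160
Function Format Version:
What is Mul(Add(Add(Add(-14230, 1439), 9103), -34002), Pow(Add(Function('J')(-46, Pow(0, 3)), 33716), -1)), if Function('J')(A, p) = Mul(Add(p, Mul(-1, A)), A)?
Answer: Rational(-3769, 3160) ≈ -1.1927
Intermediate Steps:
Function('J')(A, p) = Mul(A, Add(p, Mul(-1, A)))
Mul(Add(Add(Add(-14230, 1439), 9103), -34002), Pow(Add(Function('J')(-46, Pow(0, 3)), 33716), -1)) = Mul(Add(Add(Add(-14230, 1439), 9103), -34002), Pow(Add(Mul(-46, Add(Pow(0, 3), Mul(-1, -46))), 33716), -1)) = Mul(Add(Add(-12791, 9103), -34002), Pow(Add(Mul(-46, Add(0, 46)), 33716), -1)) = Mul(Add(-3688, -34002), Pow(Add(Mul(-46, 46), 33716), -1)) = Mul(-37690, Pow(Add(-2116, 33716), -1)) = Mul(-37690, Pow(31600, -1)) = Mul(-37690, Rational(1, 31600)) = Rational(-3769, 3160)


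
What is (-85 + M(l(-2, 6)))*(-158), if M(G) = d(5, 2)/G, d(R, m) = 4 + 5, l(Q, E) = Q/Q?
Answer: 12008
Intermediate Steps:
l(Q, E) = 1
d(R, m) = 9
M(G) = 9/G
(-85 + M(l(-2, 6)))*(-158) = (-85 + 9/1)*(-158) = (-85 + 9*1)*(-158) = (-85 + 9)*(-158) = -76*(-158) = 12008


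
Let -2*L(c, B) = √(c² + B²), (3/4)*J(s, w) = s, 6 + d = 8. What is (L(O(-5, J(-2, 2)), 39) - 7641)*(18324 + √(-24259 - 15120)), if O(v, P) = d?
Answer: -(15282 + 5*√61)*(18324 + I*√39379)/2 ≈ -1.4037e+8 - 1.5202e+6*I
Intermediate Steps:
d = 2 (d = -6 + 8 = 2)
J(s, w) = 4*s/3
O(v, P) = 2
L(c, B) = -√(B² + c²)/2 (L(c, B) = -√(c² + B²)/2 = -√(B² + c²)/2)
(L(O(-5, J(-2, 2)), 39) - 7641)*(18324 + √(-24259 - 15120)) = (-√(39² + 2²)/2 - 7641)*(18324 + √(-24259 - 15120)) = (-√(1521 + 4)/2 - 7641)*(18324 + √(-39379)) = (-5*√61/2 - 7641)*(18324 + I*√39379) = (-7641 - 5*√61/2)*(18324 + I*√39379)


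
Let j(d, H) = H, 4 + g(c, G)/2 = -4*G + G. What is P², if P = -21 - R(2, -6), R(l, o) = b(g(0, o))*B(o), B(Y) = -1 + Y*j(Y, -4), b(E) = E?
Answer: 442225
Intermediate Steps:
g(c, G) = -8 - 6*G (g(c, G) = -8 + 2*(-4*G + G) = -8 + 2*(-3*G) = -8 - 6*G)
B(Y) = -1 - 4*Y (B(Y) = -1 + Y*(-4) = -1 - 4*Y)
R(l, o) = (-1 - 4*o)*(-8 - 6*o) (R(l, o) = (-8 - 6*o)*(-1 - 4*o) = (-1 - 4*o)*(-8 - 6*o))
P = -665 (P = -21 - (8 + 24*(-6)² + 38*(-6)) = -21 - (8 + 24*36 - 228) = -21 - (8 + 864 - 228) = -21 - 1*644 = -21 - 644 = -665)
P² = (-665)² = 442225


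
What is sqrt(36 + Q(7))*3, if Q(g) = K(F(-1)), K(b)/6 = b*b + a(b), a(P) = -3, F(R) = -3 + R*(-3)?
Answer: 9*sqrt(2) ≈ 12.728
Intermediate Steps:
F(R) = -3 - 3*R
K(b) = -18 + 6*b**2 (K(b) = 6*(b*b - 3) = 6*(b**2 - 3) = 6*(-3 + b**2) = -18 + 6*b**2)
Q(g) = -18 (Q(g) = -18 + 6*(-3 - 3*(-1))**2 = -18 + 6*(-3 + 3)**2 = -18 + 6*0**2 = -18 + 6*0 = -18 + 0 = -18)
sqrt(36 + Q(7))*3 = sqrt(36 - 18)*3 = sqrt(18)*3 = (3*sqrt(2))*3 = 9*sqrt(2)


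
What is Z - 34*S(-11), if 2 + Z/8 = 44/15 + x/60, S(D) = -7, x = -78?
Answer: 3526/15 ≈ 235.07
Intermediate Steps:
Z = -44/15 (Z = -16 + 8*(44/15 - 78/60) = -16 + 8*(44*(1/15) - 78*1/60) = -16 + 8*(44/15 - 13/10) = -16 + 8*(49/30) = -16 + 196/15 = -44/15 ≈ -2.9333)
Z - 34*S(-11) = -44/15 - 34*(-7) = -44/15 + 238 = 3526/15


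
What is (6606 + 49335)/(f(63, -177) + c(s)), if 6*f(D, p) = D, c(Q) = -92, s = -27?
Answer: -111882/163 ≈ -686.39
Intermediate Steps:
f(D, p) = D/6
(6606 + 49335)/(f(63, -177) + c(s)) = (6606 + 49335)/((1/6)*63 - 92) = 55941/(21/2 - 92) = 55941/(-163/2) = 55941*(-2/163) = -111882/163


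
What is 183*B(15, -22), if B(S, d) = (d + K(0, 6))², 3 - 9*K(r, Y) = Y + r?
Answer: 273829/3 ≈ 91276.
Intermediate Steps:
K(r, Y) = ⅓ - Y/9 - r/9 (K(r, Y) = ⅓ - (Y + r)/9 = ⅓ + (-Y/9 - r/9) = ⅓ - Y/9 - r/9)
B(S, d) = (-⅓ + d)² (B(S, d) = (d + (⅓ - ⅑*6 - ⅑*0))² = (d + (⅓ - ⅔ + 0))² = (d - ⅓)² = (-⅓ + d)²)
183*B(15, -22) = 183*((-1 + 3*(-22))²/9) = 183*((-1 - 66)²/9) = 183*((⅑)*(-67)²) = 183*((⅑)*4489) = 183*(4489/9) = 273829/3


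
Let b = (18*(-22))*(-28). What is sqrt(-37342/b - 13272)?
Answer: I*sqrt(11334190406)/924 ≈ 115.22*I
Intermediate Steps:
b = 11088 (b = -396*(-28) = 11088)
sqrt(-37342/b - 13272) = sqrt(-37342/11088 - 13272) = sqrt(-37342*1/11088 - 13272) = sqrt(-18671/5544 - 13272) = sqrt(-73598639/5544) = I*sqrt(11334190406)/924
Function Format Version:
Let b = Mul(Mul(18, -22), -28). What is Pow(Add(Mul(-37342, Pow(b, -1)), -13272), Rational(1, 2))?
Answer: Mul(Rational(1, 924), I, Pow(11334190406, Rational(1, 2))) ≈ Mul(115.22, I)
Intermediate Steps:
b = 11088 (b = Mul(-396, -28) = 11088)
Pow(Add(Mul(-37342, Pow(b, -1)), -13272), Rational(1, 2)) = Pow(Add(Mul(-37342, Pow(11088, -1)), -13272), Rational(1, 2)) = Pow(Add(Mul(-37342, Rational(1, 11088)), -13272), Rational(1, 2)) = Pow(Add(Rational(-18671, 5544), -13272), Rational(1, 2)) = Pow(Rational(-73598639, 5544), Rational(1, 2)) = Mul(Rational(1, 924), I, Pow(11334190406, Rational(1, 2)))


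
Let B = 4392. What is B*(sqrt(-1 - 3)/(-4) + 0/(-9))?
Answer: -2196*I ≈ -2196.0*I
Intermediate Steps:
B*(sqrt(-1 - 3)/(-4) + 0/(-9)) = 4392*(sqrt(-1 - 3)/(-4) + 0/(-9)) = 4392*(sqrt(-4)*(-1/4) + 0*(-1/9)) = 4392*((2*I)*(-1/4) + 0) = 4392*(-I/2 + 0) = 4392*(-I/2) = -2196*I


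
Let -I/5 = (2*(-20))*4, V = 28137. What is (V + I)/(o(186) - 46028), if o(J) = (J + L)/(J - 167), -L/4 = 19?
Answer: -549803/874422 ≈ -0.62876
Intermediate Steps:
L = -76 (L = -4*19 = -76)
o(J) = (-76 + J)/(-167 + J) (o(J) = (J - 76)/(J - 167) = (-76 + J)/(-167 + J))
I = 800 (I = -5*2*(-20)*4 = -(-200)*4 = -5*(-160) = 800)
(V + I)/(o(186) - 46028) = (28137 + 800)/((-76 + 186)/(-167 + 186) - 46028) = 28937/(110/19 - 46028) = 28937/(-874422/19) = 28937*(-19/874422) = -549803/874422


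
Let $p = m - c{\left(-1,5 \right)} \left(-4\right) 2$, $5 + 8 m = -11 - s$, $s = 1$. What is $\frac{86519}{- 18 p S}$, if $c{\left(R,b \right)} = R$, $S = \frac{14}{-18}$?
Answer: $- \frac{346076}{567} \approx -610.36$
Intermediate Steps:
$S = - \frac{7}{9}$ ($S = 14 \left(- \frac{1}{18}\right) = - \frac{7}{9} \approx -0.77778$)
$m = - \frac{17}{8}$ ($m = - \frac{5}{8} + \frac{-11 - 1}{8} = - \frac{5}{8} + \frac{1}{8} \left(-12\right) = - \frac{5}{8} - \frac{3}{2} = - \frac{17}{8} \approx -2.125$)
$p = - \frac{81}{8}$ ($p = - \frac{17}{8} - \left(-1\right) \left(-4\right) 2 = - \frac{17}{8} - 4 \cdot 2 = - \frac{17}{8} - 8 = - \frac{81}{8} \approx -10.125$)
$\frac{86519}{- 18 p S} = \frac{86519}{\left(-18\right) \left(- \frac{81}{8}\right) \left(- \frac{7}{9}\right)} = \frac{86519}{\frac{729}{4} \left(- \frac{7}{9}\right)} = \frac{86519}{- \frac{567}{4}} = 86519 \left(- \frac{4}{567}\right) = - \frac{346076}{567}$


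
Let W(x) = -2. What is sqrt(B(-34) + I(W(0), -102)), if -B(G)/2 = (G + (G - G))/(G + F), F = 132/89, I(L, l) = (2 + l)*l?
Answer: sqrt(21352473178)/1447 ≈ 100.98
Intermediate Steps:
I(L, l) = l*(2 + l)
F = 132/89 (F = 132*(1/89) = 132/89 ≈ 1.4831)
B(G) = -2*G/(132/89 + G) (B(G) = -2*(G + (G - G))/(G + 132/89) = -2*(G + 0)/(132/89 + G) = -2*G/(132/89 + G))
sqrt(B(-34) + I(W(0), -102)) = sqrt(-178*(-34)/(132 + 89*(-34)) - 102*(2 - 102)) = sqrt(-178*(-34)/(132 - 3026) - 102*(-100)) = sqrt(-178*(-34)/(-2894) + 10200) = sqrt(-178*(-34)*(-1/2894) + 10200) = sqrt(-3026/1447 + 10200) = sqrt(14756374/1447) = sqrt(21352473178)/1447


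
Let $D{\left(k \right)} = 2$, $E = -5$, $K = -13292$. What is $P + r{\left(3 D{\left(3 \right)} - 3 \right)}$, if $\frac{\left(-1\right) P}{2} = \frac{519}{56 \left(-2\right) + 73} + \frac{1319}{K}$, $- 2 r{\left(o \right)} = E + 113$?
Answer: $- \frac{2348829}{86398} \approx -27.186$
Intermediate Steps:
$r{\left(o \right)} = -54$ ($r{\left(o \right)} = - \frac{-5 + 113}{2} = \left(- \frac{1}{2}\right) 108 = -54$)
$P = \frac{2316663}{86398}$ ($P = - 2 \left(\frac{519}{56 \left(-2\right) + 73} + \frac{1319}{-13292}\right) = - 2 \left(\frac{519}{-112 + 73} + 1319 \left(- \frac{1}{13292}\right)\right) = - 2 \left(\frac{519}{-39} - \frac{1319}{13292}\right) = - 2 \left(519 \left(- \frac{1}{39}\right) - \frac{1319}{13292}\right) = - 2 \left(- \frac{173}{13} - \frac{1319}{13292}\right) = \left(-2\right) \left(- \frac{2316663}{172796}\right) = \frac{2316663}{86398} \approx 26.814$)
$P + r{\left(3 D{\left(3 \right)} - 3 \right)} = \frac{2316663}{86398} - 54 = - \frac{2348829}{86398}$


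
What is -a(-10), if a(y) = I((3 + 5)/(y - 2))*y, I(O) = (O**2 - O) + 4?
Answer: 460/9 ≈ 51.111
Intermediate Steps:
I(O) = 4 + O**2 - O
a(y) = y*(4 - 8/(-2 + y) + 64/(-2 + y)**2) (a(y) = (4 + ((3 + 5)/(y - 2))**2 - (3 + 5)/(y - 2))*y = (4 + (8/(-2 + y))**2 - 8/(-2 + y))*y = (4 + 64/(-2 + y)**2 - 8/(-2 + y))*y = (4 - 8/(-2 + y) + 64/(-2 + y)**2)*y = y*(4 - 8/(-2 + y) + 64/(-2 + y)**2))
-a(-10) = -4*(-10)*(24 + (-10)**2 - 6*(-10))/(4 + (-10)**2 - 4*(-10)) = -4*(-10)*(24 + 100 + 60)/(4 + 100 + 40) = -4*(-10)*184/144 = -1*(-460/9) = 460/9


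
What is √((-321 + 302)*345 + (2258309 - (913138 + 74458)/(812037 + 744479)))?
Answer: √340963598964825343/389129 ≈ 1500.6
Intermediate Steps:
√((-321 + 302)*345 + (2258309 - (913138 + 74458)/(812037 + 744479))) = √(-19*345 + (2258309 - 987596/1556516)) = √(-6555 + (2258309 - 987596/1556516)) = √(-6555 + (2258309 - 1*246899/389129)) = √(-6555 + (2258309 - 246899/389129)) = √(-6555 + 878773275962/389129) = √(876222535367/389129) = √340963598964825343/389129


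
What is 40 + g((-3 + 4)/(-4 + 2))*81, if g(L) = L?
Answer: -1/2 ≈ -0.50000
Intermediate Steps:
40 + g((-3 + 4)/(-4 + 2))*81 = 40 + ((-3 + 4)/(-4 + 2))*81 = 40 + (1/(-2))*81 = 40 + (1*(-1/2))*81 = 40 - 1/2*81 = 40 - 81/2 = -1/2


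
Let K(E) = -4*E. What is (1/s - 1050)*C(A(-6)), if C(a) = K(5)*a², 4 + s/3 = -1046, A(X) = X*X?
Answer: 952560288/35 ≈ 2.7216e+7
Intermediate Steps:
A(X) = X²
s = -3150 (s = -12 + 3*(-1046) = -12 - 3138 = -3150)
C(a) = -20*a² (C(a) = (-4*5)*a² = -20*a²)
(1/s - 1050)*C(A(-6)) = (1/(-3150) - 1050)*(-20*((-6)²)²) = (-1/3150 - 1050)*(-20*36²) = -(-6615002)*1296/315 = -3307501/3150*(-25920) = 952560288/35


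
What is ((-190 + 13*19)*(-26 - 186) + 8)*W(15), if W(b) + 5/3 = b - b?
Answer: 60380/3 ≈ 20127.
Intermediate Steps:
W(b) = -5/3 (W(b) = -5/3 + (b - b) = -5/3 + 0 = -5/3)
((-190 + 13*19)*(-26 - 186) + 8)*W(15) = ((-190 + 13*19)*(-26 - 186) + 8)*(-5/3) = ((-190 + 247)*(-212) + 8)*(-5/3) = (57*(-212) + 8)*(-5/3) = (-12084 + 8)*(-5/3) = -12076*(-5/3) = 60380/3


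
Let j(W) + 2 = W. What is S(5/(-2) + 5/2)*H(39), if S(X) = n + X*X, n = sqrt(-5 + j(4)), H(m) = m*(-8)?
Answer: -312*I*sqrt(3) ≈ -540.4*I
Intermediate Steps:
j(W) = -2 + W
H(m) = -8*m
n = I*sqrt(3) (n = sqrt(-5 + (-2 + 4)) = sqrt(-5 + 2) = sqrt(-3) = I*sqrt(3) ≈ 1.732*I)
S(X) = X**2 + I*sqrt(3) (S(X) = I*sqrt(3) + X*X = I*sqrt(3) + X**2 = X**2 + I*sqrt(3))
S(5/(-2) + 5/2)*H(39) = ((5/(-2) + 5/2)**2 + I*sqrt(3))*(-8*39) = ((5*(-1/2) + 5*(1/2))**2 + I*sqrt(3))*(-312) = ((-5/2 + 5/2)**2 + I*sqrt(3))*(-312) = (0**2 + I*sqrt(3))*(-312) = (0 + I*sqrt(3))*(-312) = (I*sqrt(3))*(-312) = -312*I*sqrt(3)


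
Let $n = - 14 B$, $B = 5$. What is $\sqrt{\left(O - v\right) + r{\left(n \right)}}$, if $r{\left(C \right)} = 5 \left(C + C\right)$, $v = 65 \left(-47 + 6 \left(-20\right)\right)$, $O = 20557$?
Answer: $2 \sqrt{7678} \approx 175.25$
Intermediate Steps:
$n = -70$ ($n = \left(-14\right) 5 = -70$)
$v = -10855$ ($v = 65 \left(-47 - 120\right) = 65 \left(-167\right) = -10855$)
$r{\left(C \right)} = 10 C$ ($r{\left(C \right)} = 5 \cdot 2 C = 10 C$)
$\sqrt{\left(O - v\right) + r{\left(n \right)}} = \sqrt{\left(20557 - -10855\right) + 10 \left(-70\right)} = \sqrt{\left(20557 + 10855\right) - 700} = \sqrt{31412 - 700} = \sqrt{30712} = 2 \sqrt{7678}$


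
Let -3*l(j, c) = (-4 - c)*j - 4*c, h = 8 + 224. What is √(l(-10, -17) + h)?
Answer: √2274/3 ≈ 15.895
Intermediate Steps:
h = 232
l(j, c) = 4*c/3 - j*(-4 - c)/3 (l(j, c) = -((-4 - c)*j - 4*c)/3 = -(j*(-4 - c) - 4*c)/3 = -(-4*c + j*(-4 - c))/3 = 4*c/3 - j*(-4 - c)/3)
√(l(-10, -17) + h) = √(((4/3)*(-17) + (4/3)*(-10) + (⅓)*(-17)*(-10)) + 232) = √((-68/3 - 40/3 + 170/3) + 232) = √(62/3 + 232) = √(758/3) = √2274/3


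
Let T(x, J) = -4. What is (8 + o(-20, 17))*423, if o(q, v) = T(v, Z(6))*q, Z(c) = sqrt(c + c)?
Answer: 37224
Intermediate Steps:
Z(c) = sqrt(2)*sqrt(c) (Z(c) = sqrt(2*c) = sqrt(2)*sqrt(c))
o(q, v) = -4*q
(8 + o(-20, 17))*423 = (8 - 4*(-20))*423 = (8 + 80)*423 = 88*423 = 37224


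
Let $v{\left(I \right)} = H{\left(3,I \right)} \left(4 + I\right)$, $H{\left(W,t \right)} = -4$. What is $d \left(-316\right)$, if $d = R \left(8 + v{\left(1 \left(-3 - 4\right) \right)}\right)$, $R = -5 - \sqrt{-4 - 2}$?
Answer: $31600 + 6320 i \sqrt{6} \approx 31600.0 + 15481.0 i$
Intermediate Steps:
$R = -5 - i \sqrt{6}$ ($R = -5 - \sqrt{-6} = -5 - i \sqrt{6} \approx -5.0 - 2.4495 i$)
$v{\left(I \right)} = -16 - 4 I$ ($v{\left(I \right)} = - 4 \left(4 + I\right) = -16 - 4 I$)
$d = -100 - 20 i \sqrt{6}$ ($d = \left(-5 - i \sqrt{6}\right) \left(8 - \left(16 + 4 \cdot 1 \left(-3 - 4\right)\right)\right) = \left(-5 - i \sqrt{6}\right) \left(8 - \left(16 + 4 \cdot 1 \left(-7\right)\right)\right) = \left(-5 - i \sqrt{6}\right) \left(8 - -12\right) = \left(-5 - i \sqrt{6}\right) \left(8 + \left(-16 + 28\right)\right) = \left(-5 - i \sqrt{6}\right) \left(8 + 12\right) = \left(-5 - i \sqrt{6}\right) 20 = -100 - 20 i \sqrt{6} \approx -100.0 - 48.99 i$)
$d \left(-316\right) = \left(-100 - 20 i \sqrt{6}\right) \left(-316\right) = 31600 + 6320 i \sqrt{6}$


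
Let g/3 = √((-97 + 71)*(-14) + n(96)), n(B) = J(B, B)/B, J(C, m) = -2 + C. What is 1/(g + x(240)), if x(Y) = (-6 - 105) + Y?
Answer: 688/71233 - 4*√52557/213699 ≈ 0.0053673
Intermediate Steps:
x(Y) = -111 + Y
n(B) = (-2 + B)/B
g = √52557/4 (g = 3*√((-97 + 71)*(-14) + (-2 + 96)/96) = 3*√(-26*(-14) + (1/96)*94) = 3*√(364 + 47/48) = 3*√(17519/48) = 3*(√52557/12) = √52557/4 ≈ 57.313)
1/(g + x(240)) = 1/(√52557/4 + (-111 + 240)) = 1/(√52557/4 + 129) = 1/(129 + √52557/4)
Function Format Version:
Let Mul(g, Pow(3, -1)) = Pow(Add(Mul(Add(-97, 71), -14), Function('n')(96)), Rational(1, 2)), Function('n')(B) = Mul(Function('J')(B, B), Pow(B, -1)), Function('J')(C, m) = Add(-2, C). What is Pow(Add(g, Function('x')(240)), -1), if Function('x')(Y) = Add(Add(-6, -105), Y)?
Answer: Add(Rational(688, 71233), Mul(Rational(-4, 213699), Pow(52557, Rational(1, 2)))) ≈ 0.0053673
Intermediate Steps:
Function('x')(Y) = Add(-111, Y)
Function('n')(B) = Mul(Pow(B, -1), Add(-2, B)) (Function('n')(B) = Mul(Add(-2, B), Pow(B, -1)) = Mul(Pow(B, -1), Add(-2, B)))
g = Mul(Rational(1, 4), Pow(52557, Rational(1, 2))) (g = Mul(3, Pow(Add(Mul(Add(-97, 71), -14), Mul(Pow(96, -1), Add(-2, 96))), Rational(1, 2))) = Mul(3, Pow(Add(Mul(-26, -14), Mul(Rational(1, 96), 94)), Rational(1, 2))) = Mul(3, Pow(Add(364, Rational(47, 48)), Rational(1, 2))) = Mul(3, Pow(Rational(17519, 48), Rational(1, 2))) = Mul(3, Mul(Rational(1, 12), Pow(52557, Rational(1, 2)))) = Mul(Rational(1, 4), Pow(52557, Rational(1, 2))) ≈ 57.313)
Pow(Add(g, Function('x')(240)), -1) = Pow(Add(Mul(Rational(1, 4), Pow(52557, Rational(1, 2))), Add(-111, 240)), -1) = Pow(Add(Mul(Rational(1, 4), Pow(52557, Rational(1, 2))), 129), -1) = Pow(Add(129, Mul(Rational(1, 4), Pow(52557, Rational(1, 2)))), -1)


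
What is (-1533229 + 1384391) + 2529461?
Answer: 2380623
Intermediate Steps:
(-1533229 + 1384391) + 2529461 = -148838 + 2529461 = 2380623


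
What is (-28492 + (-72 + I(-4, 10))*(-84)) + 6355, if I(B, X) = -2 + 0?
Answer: -15921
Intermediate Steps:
I(B, X) = -2
(-28492 + (-72 + I(-4, 10))*(-84)) + 6355 = (-28492 + (-72 - 2)*(-84)) + 6355 = (-28492 - 74*(-84)) + 6355 = (-28492 + 6216) + 6355 = -22276 + 6355 = -15921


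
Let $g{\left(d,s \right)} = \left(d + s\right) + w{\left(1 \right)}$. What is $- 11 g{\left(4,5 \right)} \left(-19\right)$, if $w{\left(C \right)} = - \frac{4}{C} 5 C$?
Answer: $-2299$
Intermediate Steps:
$w{\left(C \right)} = -20$ ($w{\left(C \right)} = - \frac{20}{C} C = -20$)
$g{\left(d,s \right)} = -20 + d + s$ ($g{\left(d,s \right)} = \left(d + s\right) - 20 = -20 + d + s$)
$- 11 g{\left(4,5 \right)} \left(-19\right) = - 11 \left(-20 + 4 + 5\right) \left(-19\right) = \left(-11\right) \left(-11\right) \left(-19\right) = 121 \left(-19\right) = -2299$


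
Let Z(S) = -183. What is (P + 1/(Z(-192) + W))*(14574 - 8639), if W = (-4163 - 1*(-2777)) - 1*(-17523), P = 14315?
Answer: 1355444267785/15954 ≈ 8.4959e+7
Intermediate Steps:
W = 16137 (W = (-4163 + 2777) + 17523 = -1386 + 17523 = 16137)
(P + 1/(Z(-192) + W))*(14574 - 8639) = (14315 + 1/(-183 + 16137))*(14574 - 8639) = (14315 + 1/15954)*5935 = (228381511/15954)*5935 = 1355444267785/15954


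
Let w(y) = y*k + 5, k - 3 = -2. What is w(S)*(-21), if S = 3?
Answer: -168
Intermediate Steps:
k = 1 (k = 3 - 2 = 1)
w(y) = 5 + y (w(y) = y*1 + 5 = y + 5 = 5 + y)
w(S)*(-21) = (5 + 3)*(-21) = 8*(-21) = -168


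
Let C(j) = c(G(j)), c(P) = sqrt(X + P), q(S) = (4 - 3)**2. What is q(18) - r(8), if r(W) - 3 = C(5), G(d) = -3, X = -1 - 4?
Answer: -2 - 2*I*sqrt(2) ≈ -2.0 - 2.8284*I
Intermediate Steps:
X = -5
q(S) = 1 (q(S) = 1**2 = 1)
c(P) = sqrt(-5 + P)
C(j) = 2*I*sqrt(2) (C(j) = sqrt(-5 - 3) = sqrt(-8) = 2*I*sqrt(2))
r(W) = 3 + 2*I*sqrt(2)
q(18) - r(8) = 1 - (3 + 2*I*sqrt(2)) = 1 + (-3 - 2*I*sqrt(2)) = -2 - 2*I*sqrt(2)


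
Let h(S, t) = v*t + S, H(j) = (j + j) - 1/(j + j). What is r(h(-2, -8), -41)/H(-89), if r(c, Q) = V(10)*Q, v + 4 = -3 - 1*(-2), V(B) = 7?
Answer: 51086/31683 ≈ 1.6124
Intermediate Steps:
v = -5 (v = -4 + (-3 - 1*(-2)) = -4 + (-3 + 2) = -4 - 1 = -5)
H(j) = 2*j - 1/(2*j)
h(S, t) = S - 5*t (h(S, t) = -5*t + S = S - 5*t)
r(c, Q) = 7*Q
r(h(-2, -8), -41)/H(-89) = (7*(-41))/(2*(-89) - 1/2/(-89)) = -287/(-178 - 1/2*(-1/89)) = -287/(-178 + 1/178) = -287/(-31683/178) = -287*(-178/31683) = 51086/31683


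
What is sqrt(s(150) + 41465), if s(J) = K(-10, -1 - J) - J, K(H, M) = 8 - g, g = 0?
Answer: 31*sqrt(43) ≈ 203.28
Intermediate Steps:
K(H, M) = 8 (K(H, M) = 8 - 1*0 = 8 + 0 = 8)
s(J) = 8 - J
sqrt(s(150) + 41465) = sqrt((8 - 1*150) + 41465) = sqrt((8 - 150) + 41465) = sqrt(-142 + 41465) = sqrt(41323) = 31*sqrt(43)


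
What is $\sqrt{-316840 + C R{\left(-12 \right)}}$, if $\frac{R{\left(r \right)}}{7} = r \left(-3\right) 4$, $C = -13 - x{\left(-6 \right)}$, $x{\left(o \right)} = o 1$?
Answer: $2 i \sqrt{80974} \approx 569.12 i$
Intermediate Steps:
$x{\left(o \right)} = o$
$C = -7$ ($C = -13 - -6 = -13 + 6 = -7$)
$R{\left(r \right)} = - 84 r$ ($R{\left(r \right)} = 7 r \left(-3\right) 4 = 7 - 3 r 4 = 7 \left(- 12 r\right) = - 84 r$)
$\sqrt{-316840 + C R{\left(-12 \right)}} = \sqrt{-316840 - 7 \left(\left(-84\right) \left(-12\right)\right)} = \sqrt{-316840 - 7056} = \sqrt{-323896} = 2 i \sqrt{80974}$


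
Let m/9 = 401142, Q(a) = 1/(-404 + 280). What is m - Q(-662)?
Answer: 447674473/124 ≈ 3.6103e+6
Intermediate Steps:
Q(a) = -1/124 (Q(a) = 1/(-124) = -1/124)
m = 3610278 (m = 9*401142 = 3610278)
m - Q(-662) = 3610278 - 1*(-1/124) = 3610278 + 1/124 = 447674473/124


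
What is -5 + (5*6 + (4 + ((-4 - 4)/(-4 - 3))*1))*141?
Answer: 34651/7 ≈ 4950.1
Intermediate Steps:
-5 + (5*6 + (4 + ((-4 - 4)/(-4 - 3))*1))*141 = -5 + (30 + (4 - 8/(-7)*1))*141 = -5 + (30 + (4 - 8*(-⅐)*1))*141 = -5 + (30 + (4 + (8/7)*1))*141 = -5 + (30 + (4 + 8/7))*141 = -5 + (30 + 36/7)*141 = -5 + (246/7)*141 = -5 + 34686/7 = 34651/7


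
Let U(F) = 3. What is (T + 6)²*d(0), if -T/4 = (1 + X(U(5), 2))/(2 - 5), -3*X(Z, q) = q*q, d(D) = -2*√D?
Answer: 0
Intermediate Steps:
X(Z, q) = -q²/3 (X(Z, q) = -q*q/3 = -q²/3)
T = -4/9 (T = -4*(1 - ⅓*2²)/(2 - 5) = -4*(1 - ⅓*4)/(-3) = -4*(1 - 4/3)*(-1)/3 = -(-4)*(-1)/(3*3) = -4*⅑ = -4/9 ≈ -0.44444)
(T + 6)²*d(0) = (-4/9 + 6)²*(-2*√0) = (50/9)²*(-2*0) = (2500/81)*0 = 0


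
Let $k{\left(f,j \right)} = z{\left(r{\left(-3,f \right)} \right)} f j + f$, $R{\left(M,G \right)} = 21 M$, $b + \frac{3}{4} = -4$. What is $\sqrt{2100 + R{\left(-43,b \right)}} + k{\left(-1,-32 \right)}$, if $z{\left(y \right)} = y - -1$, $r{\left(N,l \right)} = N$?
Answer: $-65 + 3 \sqrt{133} \approx -30.402$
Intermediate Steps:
$b = - \frac{19}{4}$ ($b = - \frac{3}{4} - 4 = - \frac{19}{4} \approx -4.75$)
$z{\left(y \right)} = 1 + y$ ($z{\left(y \right)} = y + 1 = 1 + y$)
$k{\left(f,j \right)} = f - 2 f j$ ($k{\left(f,j \right)} = \left(1 - 3\right) f j + f = - 2 f j + f = f - 2 f j$)
$\sqrt{2100 + R{\left(-43,b \right)}} + k{\left(-1,-32 \right)} = \sqrt{2100 + 21 \left(-43\right)} - \left(1 - -64\right) = \sqrt{2100 - 903} - \left(1 + 64\right) = \sqrt{1197} - 65 = 3 \sqrt{133} - 65 = -65 + 3 \sqrt{133}$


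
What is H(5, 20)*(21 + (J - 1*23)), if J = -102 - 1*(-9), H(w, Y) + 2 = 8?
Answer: -570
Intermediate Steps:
H(w, Y) = 6 (H(w, Y) = -2 + 8 = 6)
J = -93 (J = -102 + 9 = -93)
H(5, 20)*(21 + (J - 1*23)) = 6*(21 + (-93 - 1*23)) = 6*(21 + (-93 - 23)) = 6*(21 - 116) = 6*(-95) = -570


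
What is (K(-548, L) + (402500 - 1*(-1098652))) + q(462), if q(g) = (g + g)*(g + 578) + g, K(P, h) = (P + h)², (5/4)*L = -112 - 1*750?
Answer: 99855694/25 ≈ 3.9942e+6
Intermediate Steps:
L = -3448/5 (L = 4*(-112 - 1*750)/5 = 4*(-112 - 750)/5 = (⅘)*(-862) = -3448/5 ≈ -689.60)
q(g) = g + 2*g*(578 + g) (q(g) = (2*g)*(578 + g) + g = 2*g*(578 + g) + g = g + 2*g*(578 + g))
(K(-548, L) + (402500 - 1*(-1098652))) + q(462) = ((-548 - 3448/5)² + (402500 - 1*(-1098652))) + 462*(1157 + 2*462) = ((-6188/5)² + (402500 + 1098652)) + 462*(1157 + 924) = (38291344/25 + 1501152) + 462*2081 = 75820144/25 + 961422 = 99855694/25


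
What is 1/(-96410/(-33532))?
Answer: 16766/48205 ≈ 0.34781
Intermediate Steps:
1/(-96410/(-33532)) = 1/(-96410*(-1/33532)) = 1/(48205/16766) = 16766/48205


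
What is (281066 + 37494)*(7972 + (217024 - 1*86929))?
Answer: 43982623520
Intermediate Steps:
(281066 + 37494)*(7972 + (217024 - 1*86929)) = 318560*(7972 + (217024 - 86929)) = 318560*(7972 + 130095) = 318560*138067 = 43982623520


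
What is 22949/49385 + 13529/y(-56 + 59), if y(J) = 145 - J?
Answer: 671388423/7012670 ≈ 95.739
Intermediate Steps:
22949/49385 + 13529/y(-56 + 59) = 22949/49385 + 13529/(145 - (-56 + 59)) = 22949*(1/49385) + 13529/(145 - 1*3) = 22949/49385 + 13529/(145 - 3) = 22949/49385 + 13529/142 = 671388423/7012670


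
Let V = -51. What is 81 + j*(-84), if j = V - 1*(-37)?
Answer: 1257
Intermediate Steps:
j = -14 (j = -51 - 1*(-37) = -51 + 37 = -14)
81 + j*(-84) = 81 - 14*(-84) = 81 + 1176 = 1257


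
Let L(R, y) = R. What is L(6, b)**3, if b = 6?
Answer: 216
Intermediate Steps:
L(6, b)**3 = 6**3 = 216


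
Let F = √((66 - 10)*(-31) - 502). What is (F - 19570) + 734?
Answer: -18836 + I*√2238 ≈ -18836.0 + 47.307*I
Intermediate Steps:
F = I*√2238 (F = √(56*(-31) - 502) = √(-1736 - 502) = √(-2238) = I*√2238 ≈ 47.307*I)
(F - 19570) + 734 = (I*√2238 - 19570) + 734 = (-19570 + I*√2238) + 734 = -18836 + I*√2238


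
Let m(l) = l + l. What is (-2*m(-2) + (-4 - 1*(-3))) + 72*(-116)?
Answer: -8345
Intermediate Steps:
m(l) = 2*l
(-2*m(-2) + (-4 - 1*(-3))) + 72*(-116) = (-4*(-2) + (-4 - 1*(-3))) + 72*(-116) = (-2*(-4) + (-4 + 3)) - 8352 = (8 - 1) - 8352 = 7 - 8352 = -8345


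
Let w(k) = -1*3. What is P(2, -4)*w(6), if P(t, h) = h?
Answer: 12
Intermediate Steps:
w(k) = -3
P(2, -4)*w(6) = -4*(-3) = 12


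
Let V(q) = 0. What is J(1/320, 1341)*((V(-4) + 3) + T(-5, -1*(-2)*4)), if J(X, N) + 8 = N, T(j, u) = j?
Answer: -2666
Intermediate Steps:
J(X, N) = -8 + N
J(1/320, 1341)*((V(-4) + 3) + T(-5, -1*(-2)*4)) = (-8 + 1341)*((0 + 3) - 5) = 1333*(3 - 5) = 1333*(-2) = -2666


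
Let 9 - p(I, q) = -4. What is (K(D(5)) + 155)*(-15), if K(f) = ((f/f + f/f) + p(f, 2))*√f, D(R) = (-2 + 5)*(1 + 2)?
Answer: -3000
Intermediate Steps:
p(I, q) = 13 (p(I, q) = 9 - 1*(-4) = 9 + 4 = 13)
D(R) = 9 (D(R) = 3*3 = 9)
K(f) = 15*√f (K(f) = ((f/f + f/f) + 13)*√f = ((1 + 1) + 13)*√f = (2 + 13)*√f = 15*√f)
(K(D(5)) + 155)*(-15) = (15*√9 + 155)*(-15) = (15*3 + 155)*(-15) = (45 + 155)*(-15) = 200*(-15) = -3000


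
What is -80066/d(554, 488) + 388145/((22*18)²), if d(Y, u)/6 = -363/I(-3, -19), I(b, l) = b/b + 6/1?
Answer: 40741409/156816 ≈ 259.80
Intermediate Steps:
I(b, l) = 7 (I(b, l) = 1 + 6*1 = 1 + 6 = 7)
d(Y, u) = -2178/7 (d(Y, u) = 6*(-363/7) = -2178/7)
-80066/d(554, 488) + 388145/((22*18)²) = -80066/(-2178/7) + 388145/((22*18)²) = -80066*(-7/2178) + 388145/(396²) = 280231/1089 + 388145/156816 = 40741409/156816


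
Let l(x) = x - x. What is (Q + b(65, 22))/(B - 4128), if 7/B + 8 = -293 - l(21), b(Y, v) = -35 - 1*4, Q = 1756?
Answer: -73831/177505 ≈ -0.41594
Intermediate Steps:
l(x) = 0
b(Y, v) = -39 (b(Y, v) = -35 - 4 = -39)
B = -1/43 (B = 7/(-8 + (-293 - 1*0)) = 7/(-8 + (-293 + 0)) = 7/(-8 - 293) = 7/(-301) = 7*(-1/301) = -1/43 ≈ -0.023256)
(Q + b(65, 22))/(B - 4128) = (1756 - 39)/(-1/43 - 4128) = 1717/(-177505/43) = 1717*(-43/177505) = -73831/177505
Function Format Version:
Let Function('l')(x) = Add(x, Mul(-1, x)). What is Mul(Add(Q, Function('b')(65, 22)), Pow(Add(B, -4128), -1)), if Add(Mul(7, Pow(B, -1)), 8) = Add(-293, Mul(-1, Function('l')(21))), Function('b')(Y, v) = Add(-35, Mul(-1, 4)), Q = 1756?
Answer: Rational(-73831, 177505) ≈ -0.41594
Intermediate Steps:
Function('l')(x) = 0
Function('b')(Y, v) = -39 (Function('b')(Y, v) = Add(-35, -4) = -39)
B = Rational(-1, 43) (B = Mul(7, Pow(Add(-8, Add(-293, Mul(-1, 0))), -1)) = Mul(7, Pow(Add(-8, Add(-293, 0)), -1)) = Mul(7, Pow(Add(-8, -293), -1)) = Mul(7, Pow(-301, -1)) = Mul(7, Rational(-1, 301)) = Rational(-1, 43) ≈ -0.023256)
Mul(Add(Q, Function('b')(65, 22)), Pow(Add(B, -4128), -1)) = Mul(Add(1756, -39), Pow(Add(Rational(-1, 43), -4128), -1)) = Mul(1717, Pow(Rational(-177505, 43), -1)) = Mul(1717, Rational(-43, 177505)) = Rational(-73831, 177505)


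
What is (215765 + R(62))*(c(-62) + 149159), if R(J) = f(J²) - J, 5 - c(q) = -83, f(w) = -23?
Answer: 32189592960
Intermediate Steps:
c(q) = 88 (c(q) = 5 - 1*(-83) = 5 + 83 = 88)
R(J) = -23 - J
(215765 + R(62))*(c(-62) + 149159) = (215765 + (-23 - 1*62))*(88 + 149159) = (215765 + (-23 - 62))*149247 = (215765 - 85)*149247 = 215680*149247 = 32189592960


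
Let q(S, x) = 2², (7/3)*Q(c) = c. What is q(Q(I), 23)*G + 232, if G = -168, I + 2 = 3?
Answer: -440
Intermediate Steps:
I = 1 (I = -2 + 3 = 1)
Q(c) = 3*c/7
q(S, x) = 4
q(Q(I), 23)*G + 232 = 4*(-168) + 232 = -672 + 232 = -440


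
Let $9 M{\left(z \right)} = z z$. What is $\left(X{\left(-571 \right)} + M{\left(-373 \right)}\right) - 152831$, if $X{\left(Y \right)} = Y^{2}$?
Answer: $\frac{1698019}{9} \approx 1.8867 \cdot 10^{5}$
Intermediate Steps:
$M{\left(z \right)} = \frac{z^{2}}{9}$ ($M{\left(z \right)} = \frac{z z}{9} = \frac{z^{2}}{9}$)
$\left(X{\left(-571 \right)} + M{\left(-373 \right)}\right) - 152831 = \left(\left(-571\right)^{2} + \frac{\left(-373\right)^{2}}{9}\right) - 152831 = \left(326041 + \frac{1}{9} \cdot 139129\right) - 152831 = \left(326041 + \frac{139129}{9}\right) - 152831 = \frac{3073498}{9} - 152831 = \frac{1698019}{9}$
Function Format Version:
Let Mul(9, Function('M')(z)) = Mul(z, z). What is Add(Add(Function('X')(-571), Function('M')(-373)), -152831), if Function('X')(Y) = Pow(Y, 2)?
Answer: Rational(1698019, 9) ≈ 1.8867e+5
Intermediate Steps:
Function('M')(z) = Mul(Rational(1, 9), Pow(z, 2)) (Function('M')(z) = Mul(Rational(1, 9), Mul(z, z)) = Mul(Rational(1, 9), Pow(z, 2)))
Add(Add(Function('X')(-571), Function('M')(-373)), -152831) = Add(Add(Pow(-571, 2), Mul(Rational(1, 9), Pow(-373, 2))), -152831) = Add(Add(326041, Mul(Rational(1, 9), 139129)), -152831) = Add(Add(326041, Rational(139129, 9)), -152831) = Add(Rational(3073498, 9), -152831) = Rational(1698019, 9)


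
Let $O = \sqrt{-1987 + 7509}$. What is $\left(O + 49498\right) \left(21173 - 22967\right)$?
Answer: $-88799412 - 1794 \sqrt{5522} \approx -8.8933 \cdot 10^{7}$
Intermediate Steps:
$O = \sqrt{5522} \approx 74.31$
$\left(O + 49498\right) \left(21173 - 22967\right) = \left(\sqrt{5522} + 49498\right) \left(21173 - 22967\right) = \left(49498 + \sqrt{5522}\right) \left(-1794\right) = -88799412 - 1794 \sqrt{5522}$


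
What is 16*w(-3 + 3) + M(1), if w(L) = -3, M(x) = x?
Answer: -47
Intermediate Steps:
16*w(-3 + 3) + M(1) = 16*(-3) + 1 = -48 + 1 = -47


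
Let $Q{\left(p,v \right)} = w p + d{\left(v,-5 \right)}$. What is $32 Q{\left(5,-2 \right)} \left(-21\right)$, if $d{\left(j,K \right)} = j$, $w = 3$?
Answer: $-8736$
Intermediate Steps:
$Q{\left(p,v \right)} = v + 3 p$ ($Q{\left(p,v \right)} = 3 p + v = v + 3 p$)
$32 Q{\left(5,-2 \right)} \left(-21\right) = 32 \left(-2 + 3 \cdot 5\right) \left(-21\right) = 32 \left(-2 + 15\right) \left(-21\right) = 32 \cdot 13 \left(-21\right) = 416 \left(-21\right) = -8736$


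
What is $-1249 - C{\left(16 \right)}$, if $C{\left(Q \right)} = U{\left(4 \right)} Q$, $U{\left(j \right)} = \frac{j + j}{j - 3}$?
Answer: $-1377$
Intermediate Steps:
$U{\left(j \right)} = \frac{2 j}{-3 + j}$
$C{\left(Q \right)} = 8 Q$ ($C{\left(Q \right)} = 2 \cdot 4 \frac{1}{-3 + 4} Q = 2 \cdot 4 \cdot 1^{-1} Q = 2 \cdot 4 \cdot 1 Q = 8 Q$)
$-1249 - C{\left(16 \right)} = -1249 - 8 \cdot 16 = -1249 - 128 = -1377$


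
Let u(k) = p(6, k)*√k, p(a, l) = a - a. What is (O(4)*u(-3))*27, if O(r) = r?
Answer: 0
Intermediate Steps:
p(a, l) = 0
u(k) = 0 (u(k) = 0*√k = 0)
(O(4)*u(-3))*27 = (4*0)*27 = 0*27 = 0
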